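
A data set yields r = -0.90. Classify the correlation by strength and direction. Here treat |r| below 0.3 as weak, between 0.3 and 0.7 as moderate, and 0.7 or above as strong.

strong negative

r = -0.90 < 0 so the relationship is negative.
|r| = 0.90, which falls in the strong range.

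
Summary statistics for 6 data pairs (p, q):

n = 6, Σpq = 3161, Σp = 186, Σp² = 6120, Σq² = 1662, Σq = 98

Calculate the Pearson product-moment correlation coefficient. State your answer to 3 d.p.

0.835

r = (nΣpq − ΣpΣq) / √[(nΣp² − (Σp)²)(nΣq² − (Σq)²)]
Numerator: 6×3161 − 186×98 = 738
Denominator: √[(36720 − 34596)(9972 − 9604)] = √[2124 × 368] = 884.0995
r = 738 / 884.0995 ≈ 0.835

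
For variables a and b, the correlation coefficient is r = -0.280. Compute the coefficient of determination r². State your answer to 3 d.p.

0.078

r² = (-0.280)² = 0.078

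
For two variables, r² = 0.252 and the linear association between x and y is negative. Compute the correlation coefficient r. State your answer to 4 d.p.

-0.5020

|r| = √0.252 = 0.5020
The association is negative, so r = −0.5020.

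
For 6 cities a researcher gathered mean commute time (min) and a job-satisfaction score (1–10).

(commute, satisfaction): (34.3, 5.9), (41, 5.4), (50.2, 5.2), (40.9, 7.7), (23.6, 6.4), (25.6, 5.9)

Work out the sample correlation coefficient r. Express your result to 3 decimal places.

n = 6, Σx = 215.6, Σy = 36.5, Σx² = 8262.66, Σy² = 226.07, Σxy = 1301.82
nΣxy − ΣxΣy = 7810.92 − 7869.4 = -58.48
nΣx² − (Σx)² = 49575.96 − 46483.36 = 3092.6; nΣy² − (Σy)² = 1356.42 − 1332.25 = 24.17
r = -58.48 / √(3092.6 × 24.17) = -58.48 / 273.4011 ≈ -0.214

-0.214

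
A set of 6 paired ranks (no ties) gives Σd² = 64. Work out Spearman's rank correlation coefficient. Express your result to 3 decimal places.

ρ = 1 − 6Σd² / [n(n²−1)] = 1 − 6×64 / (6×35)
  = 1 − 384/210 = 1 − 1.8286 ≈ -0.829

-0.829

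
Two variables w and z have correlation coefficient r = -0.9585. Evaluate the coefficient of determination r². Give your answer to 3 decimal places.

r² = (-0.9585)² = 0.919

0.919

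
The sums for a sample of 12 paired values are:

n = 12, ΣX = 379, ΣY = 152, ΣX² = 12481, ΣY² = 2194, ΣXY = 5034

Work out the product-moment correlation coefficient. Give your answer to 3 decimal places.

r = (nΣXY − ΣXΣY) / √[(nΣX² − (ΣX)²)(nΣY² − (ΣY)²)]
Numerator: 12×5034 − 379×152 = 2800
Denominator: √[(149772 − 143641)(26328 − 23104)] = √[6131 × 3224] = 4445.9357
r = 2800 / 4445.9357 ≈ 0.630

0.630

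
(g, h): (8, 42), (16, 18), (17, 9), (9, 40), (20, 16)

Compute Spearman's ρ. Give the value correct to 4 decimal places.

-0.9000

Rank g: 1, 3, 4, 2, 5
Rank h: 5, 3, 1, 4, 2
d = rank(g) − rank(h): -4, 0, 3, -2, 3; Σd² = 38
ρ = 1 − 6Σd² / [n(n²−1)] = 1 − 6×38 / (5×24) = 1 − 228/120 ≈ -0.9000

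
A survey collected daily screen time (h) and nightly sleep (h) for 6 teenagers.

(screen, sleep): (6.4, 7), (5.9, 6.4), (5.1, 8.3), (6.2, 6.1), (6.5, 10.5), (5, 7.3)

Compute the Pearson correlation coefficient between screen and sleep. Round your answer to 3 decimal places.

0.133

n = 6, Σx = 35.1, Σy = 45.6, Σx² = 207.47, Σy² = 359.6, Σxy = 267.46
nΣxy − ΣxΣy = 1604.76 − 1600.56 = 4.2
nΣx² − (Σx)² = 1244.82 − 1232.01 = 12.81; nΣy² − (Σy)² = 2157.6 − 2079.36 = 78.24
r = 4.2 / √(12.81 × 78.24) = 4.2 / 31.6584 ≈ 0.133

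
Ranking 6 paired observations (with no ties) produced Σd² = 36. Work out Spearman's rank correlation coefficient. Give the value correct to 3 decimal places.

ρ = 1 − 6Σd² / [n(n²−1)] = 1 − 6×36 / (6×35)
  = 1 − 216/210 = 1 − 1.0286 ≈ -0.029

-0.029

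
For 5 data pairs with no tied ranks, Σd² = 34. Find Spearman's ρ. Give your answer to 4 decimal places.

-0.7000

ρ = 1 − 6Σd² / [n(n²−1)] = 1 − 6×34 / (5×24)
  = 1 − 204/120 = 1 − 1.70000 ≈ -0.7000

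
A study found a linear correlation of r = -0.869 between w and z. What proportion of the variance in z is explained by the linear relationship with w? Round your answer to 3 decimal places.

0.755

r² = (-0.869)² = 0.755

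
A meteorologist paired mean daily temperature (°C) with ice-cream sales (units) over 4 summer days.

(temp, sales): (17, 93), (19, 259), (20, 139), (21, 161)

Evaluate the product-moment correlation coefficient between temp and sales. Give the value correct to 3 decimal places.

n = 4, Σx = 77, Σy = 652, Σx² = 1491, Σy² = 120972, Σxy = 12663
nΣxy − ΣxΣy = 50652 − 50204 = 448
nΣx² − (Σx)² = 5964 − 5929 = 35; nΣy² − (Σy)² = 483888 − 425104 = 58784
r = 448 / √(35 × 58784) = 448 / 1434.3779 ≈ 0.312

0.312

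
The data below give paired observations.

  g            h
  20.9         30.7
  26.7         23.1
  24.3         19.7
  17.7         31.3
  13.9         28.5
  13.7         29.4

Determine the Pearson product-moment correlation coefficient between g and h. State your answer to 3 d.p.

n = 6, Σg = 117.2, Σh = 162.7, Σg² = 2434.38, Σh² = 4520.49, Σgh = 3090.05
nΣgh − ΣgΣh = 18540.3 − 19068.44 = -528.14
nΣg² − (Σg)² = 14606.28 − 13735.84 = 870.44; nΣh² − (Σh)² = 27122.94 − 26471.29 = 651.65
r = -528.14 / √(870.44 × 651.65) = -528.14 / 753.1416 ≈ -0.701

-0.701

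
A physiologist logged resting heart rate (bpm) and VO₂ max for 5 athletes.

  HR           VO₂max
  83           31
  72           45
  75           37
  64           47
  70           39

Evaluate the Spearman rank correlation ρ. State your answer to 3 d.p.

Rank HR: 5, 3, 4, 1, 2
Rank VO₂max: 1, 4, 2, 5, 3
d = rank(HR) − rank(VO₂max): 4, -1, 2, -4, -1; Σd² = 38
ρ = 1 − 6Σd² / [n(n²−1)] = 1 − 6×38 / (5×24) = 1 − 228/120 ≈ -0.900

-0.900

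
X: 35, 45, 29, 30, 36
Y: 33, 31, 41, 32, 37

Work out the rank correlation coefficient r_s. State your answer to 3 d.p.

-0.600

Rank X: 3, 5, 1, 2, 4
Rank Y: 3, 1, 5, 2, 4
d = rank(X) − rank(Y): 0, 4, -4, 0, 0; Σd² = 32
ρ = 1 − 6Σd² / [n(n²−1)] = 1 − 6×32 / (5×24) = 1 − 192/120 ≈ -0.600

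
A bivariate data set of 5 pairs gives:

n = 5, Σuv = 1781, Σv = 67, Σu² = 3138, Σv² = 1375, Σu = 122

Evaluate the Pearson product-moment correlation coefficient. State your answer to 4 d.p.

0.5271

r = (nΣuv − ΣuΣv) / √[(nΣu² − (Σu)²)(nΣv² − (Σv)²)]
Numerator: 5×1781 − 122×67 = 731
Denominator: √[(15690 − 14884)(6875 − 4489)] = √[806 × 2386] = 1386.7646
r = 731 / 1386.7646 ≈ 0.5271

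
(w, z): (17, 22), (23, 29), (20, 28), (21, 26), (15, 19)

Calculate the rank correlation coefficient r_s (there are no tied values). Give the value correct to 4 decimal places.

Rank w: 2, 5, 3, 4, 1
Rank z: 2, 5, 4, 3, 1
d = rank(w) − rank(z): 0, 0, -1, 1, 0; Σd² = 2
ρ = 1 − 6Σd² / [n(n²−1)] = 1 − 6×2 / (5×24) = 1 − 12/120 ≈ 0.9000

0.9000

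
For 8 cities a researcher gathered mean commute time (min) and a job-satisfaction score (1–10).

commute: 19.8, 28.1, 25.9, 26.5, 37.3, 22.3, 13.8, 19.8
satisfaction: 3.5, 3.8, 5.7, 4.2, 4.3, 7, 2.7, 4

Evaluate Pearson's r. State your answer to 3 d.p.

n = 8, Σx = 193.5, Σy = 35.2, Σx² = 5025.77, Σy² = 167.6, Σxy = 867.96
nΣxy − ΣxΣy = 6943.68 − 6811.2 = 132.48
nΣx² − (Σx)² = 40206.16 − 37442.25 = 2763.91; nΣy² − (Σy)² = 1340.8 − 1239.04 = 101.76
r = 132.48 / √(2763.91 × 101.76) = 132.48 / 530.3353 ≈ 0.250

0.250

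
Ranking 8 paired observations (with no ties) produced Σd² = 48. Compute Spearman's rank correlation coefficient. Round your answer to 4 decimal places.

ρ = 1 − 6Σd² / [n(n²−1)] = 1 − 6×48 / (8×63)
  = 1 − 288/504 = 1 − 0.57143 ≈ 0.4286

0.4286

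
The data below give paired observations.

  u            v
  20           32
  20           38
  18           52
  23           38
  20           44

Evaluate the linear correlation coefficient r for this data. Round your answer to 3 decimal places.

n = 5, Σu = 101, Σv = 204, Σu² = 2053, Σv² = 8552, Σuv = 4090
nΣuv − ΣuΣv = 20450 − 20604 = -154
nΣu² − (Σu)² = 10265 − 10201 = 64; nΣv² − (Σv)² = 42760 − 41616 = 1144
r = -154 / √(64 × 1144) = -154 / 270.5846 ≈ -0.569

-0.569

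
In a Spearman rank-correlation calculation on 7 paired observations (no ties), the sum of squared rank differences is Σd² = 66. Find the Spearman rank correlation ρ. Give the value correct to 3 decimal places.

ρ = 1 − 6Σd² / [n(n²−1)] = 1 − 6×66 / (7×48)
  = 1 − 396/336 = 1 − 1.1786 ≈ -0.179

-0.179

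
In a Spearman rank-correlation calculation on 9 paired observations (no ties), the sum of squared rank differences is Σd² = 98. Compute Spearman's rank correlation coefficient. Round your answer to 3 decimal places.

0.183

ρ = 1 − 6Σd² / [n(n²−1)] = 1 − 6×98 / (9×80)
  = 1 − 588/720 = 1 − 0.8167 ≈ 0.183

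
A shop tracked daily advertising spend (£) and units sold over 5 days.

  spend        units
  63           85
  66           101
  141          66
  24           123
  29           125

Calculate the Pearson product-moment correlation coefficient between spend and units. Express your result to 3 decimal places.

n = 5, Σx = 323, Σy = 500, Σx² = 29623, Σy² = 52536, Σxy = 27904
nΣxy − ΣxΣy = 139520 − 161500 = -21980
nΣx² − (Σx)² = 148115 − 104329 = 43786; nΣy² − (Σy)² = 262680 − 250000 = 12680
r = -21980 / √(43786 × 12680) = -21980 / 23562.8199 ≈ -0.933

-0.933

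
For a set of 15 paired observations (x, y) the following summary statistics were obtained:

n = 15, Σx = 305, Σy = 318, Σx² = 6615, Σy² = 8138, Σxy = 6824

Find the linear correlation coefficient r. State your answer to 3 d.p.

0.471

r = (nΣxy − ΣxΣy) / √[(nΣx² − (Σx)²)(nΣy² − (Σy)²)]
Numerator: 15×6824 − 305×318 = 5370
Denominator: √[(99225 − 93025)(122070 − 101124)] = √[6200 × 20946] = 11395.8413
r = 5370 / 11395.8413 ≈ 0.471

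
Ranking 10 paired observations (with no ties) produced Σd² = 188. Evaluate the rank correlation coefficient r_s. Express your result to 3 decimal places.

ρ = 1 − 6Σd² / [n(n²−1)] = 1 − 6×188 / (10×99)
  = 1 − 1128/990 = 1 − 1.1394 ≈ -0.139

-0.139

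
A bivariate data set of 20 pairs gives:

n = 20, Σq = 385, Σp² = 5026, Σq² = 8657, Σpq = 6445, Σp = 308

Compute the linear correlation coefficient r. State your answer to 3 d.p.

0.869

r = (nΣpq − ΣpΣq) / √[(nΣp² − (Σp)²)(nΣq² − (Σq)²)]
Numerator: 20×6445 − 308×385 = 10320
Denominator: √[(100520 − 94864)(173140 − 148225)] = √[5656 × 24915] = 11870.9410
r = 10320 / 11870.9410 ≈ 0.869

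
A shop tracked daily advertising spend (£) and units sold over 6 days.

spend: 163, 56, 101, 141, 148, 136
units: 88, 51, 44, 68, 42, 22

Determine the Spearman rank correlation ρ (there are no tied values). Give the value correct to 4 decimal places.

Rank spend: 6, 1, 2, 4, 5, 3
Rank units: 6, 4, 3, 5, 2, 1
d = rank(spend) − rank(units): 0, -3, -1, -1, 3, 2; Σd² = 24
ρ = 1 − 6Σd² / [n(n²−1)] = 1 − 6×24 / (6×35) = 1 − 144/210 ≈ 0.3143

0.3143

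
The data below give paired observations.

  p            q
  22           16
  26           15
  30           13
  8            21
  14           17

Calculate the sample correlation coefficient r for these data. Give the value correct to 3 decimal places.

n = 5, Σp = 100, Σq = 82, Σp² = 2320, Σq² = 1380, Σpq = 1538
nΣpq − ΣpΣq = 7690 − 8200 = -510
nΣp² − (Σp)² = 11600 − 10000 = 1600; nΣq² − (Σq)² = 6900 − 6724 = 176
r = -510 / √(1600 × 176) = -510 / 530.6600 ≈ -0.961

-0.961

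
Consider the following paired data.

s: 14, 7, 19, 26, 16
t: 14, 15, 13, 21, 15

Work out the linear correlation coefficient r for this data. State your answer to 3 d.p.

n = 5, Σs = 82, Σt = 78, Σs² = 1538, Σt² = 1256, Σst = 1334
nΣst − ΣsΣt = 6670 − 6396 = 274
nΣs² − (Σs)² = 7690 − 6724 = 966; nΣt² − (Σt)² = 6280 − 6084 = 196
r = 274 / √(966 × 196) = 274 / 435.1276 ≈ 0.630

0.630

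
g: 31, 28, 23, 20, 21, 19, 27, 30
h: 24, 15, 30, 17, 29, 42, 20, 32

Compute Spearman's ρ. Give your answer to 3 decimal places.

Rank g: 8, 6, 4, 2, 3, 1, 5, 7
Rank h: 4, 1, 6, 2, 5, 8, 3, 7
d = rank(g) − rank(h): 4, 5, -2, 0, -2, -7, 2, 0; Σd² = 102
ρ = 1 − 6Σd² / [n(n²−1)] = 1 − 6×102 / (8×63) = 1 − 612/504 ≈ -0.214

-0.214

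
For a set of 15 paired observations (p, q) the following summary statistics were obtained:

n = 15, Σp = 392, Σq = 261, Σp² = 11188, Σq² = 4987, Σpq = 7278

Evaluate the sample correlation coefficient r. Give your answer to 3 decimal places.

r = (nΣpq − ΣpΣq) / √[(nΣp² − (Σp)²)(nΣq² − (Σq)²)]
Numerator: 15×7278 − 392×261 = 6858
Denominator: √[(167820 − 153664)(74805 − 68121)] = √[14156 × 6684] = 9727.2146
r = 6858 / 9727.2146 ≈ 0.705

0.705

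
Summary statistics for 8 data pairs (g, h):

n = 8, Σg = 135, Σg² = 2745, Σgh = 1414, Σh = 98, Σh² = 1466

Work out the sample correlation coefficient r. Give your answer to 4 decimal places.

-0.6810

r = (nΣgh − ΣgΣh) / √[(nΣg² − (Σg)²)(nΣh² − (Σh)²)]
Numerator: 8×1414 − 135×98 = -1918
Denominator: √[(21960 − 18225)(11728 − 9604)] = √[3735 × 2124] = 2816.5830
r = -1918 / 2816.5830 ≈ -0.6810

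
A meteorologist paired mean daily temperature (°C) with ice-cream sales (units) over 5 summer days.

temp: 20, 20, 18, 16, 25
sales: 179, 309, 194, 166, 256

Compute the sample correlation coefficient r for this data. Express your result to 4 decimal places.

n = 5, Σx = 99, Σy = 1104, Σx² = 2005, Σy² = 258250, Σxy = 22308
nΣxy − ΣxΣy = 111540 − 109296 = 2244
nΣx² − (Σx)² = 10025 − 9801 = 224; nΣy² − (Σy)² = 1291250 − 1218816 = 72434
r = 2244 / √(224 × 72434) = 2244 / 4028.0536 ≈ 0.5571

0.5571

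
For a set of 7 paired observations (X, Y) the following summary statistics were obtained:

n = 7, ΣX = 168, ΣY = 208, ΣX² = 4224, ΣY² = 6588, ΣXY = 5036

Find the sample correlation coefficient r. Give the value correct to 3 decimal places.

r = (nΣXY − ΣXΣY) / √[(nΣX² − (ΣX)²)(nΣY² − (ΣY)²)]
Numerator: 7×5036 − 168×208 = 308
Denominator: √[(29568 − 28224)(46116 − 43264)] = √[1344 × 2852] = 1957.8274
r = 308 / 1957.8274 ≈ 0.157

0.157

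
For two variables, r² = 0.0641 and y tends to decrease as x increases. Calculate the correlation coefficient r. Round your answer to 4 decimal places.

|r| = √0.0641 = 0.2532
The association is negative, so r = −0.2532.

-0.2532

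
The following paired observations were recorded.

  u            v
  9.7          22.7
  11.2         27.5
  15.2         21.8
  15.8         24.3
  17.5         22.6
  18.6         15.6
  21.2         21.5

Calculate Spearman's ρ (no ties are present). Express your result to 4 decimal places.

Rank u: 1, 2, 3, 4, 5, 6, 7
Rank v: 5, 7, 3, 6, 4, 1, 2
d = rank(u) − rank(v): -4, -5, 0, -2, 1, 5, 5; Σd² = 96
ρ = 1 − 6Σd² / [n(n²−1)] = 1 − 6×96 / (7×48) = 1 − 576/336 ≈ -0.7143

-0.7143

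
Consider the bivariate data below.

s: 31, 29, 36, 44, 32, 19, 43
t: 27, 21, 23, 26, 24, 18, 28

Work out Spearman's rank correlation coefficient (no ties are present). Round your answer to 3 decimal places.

0.679

Rank s: 3, 2, 5, 7, 4, 1, 6
Rank t: 6, 2, 3, 5, 4, 1, 7
d = rank(s) − rank(t): -3, 0, 2, 2, 0, 0, -1; Σd² = 18
ρ = 1 − 6Σd² / [n(n²−1)] = 1 − 6×18 / (7×48) = 1 − 108/336 ≈ 0.679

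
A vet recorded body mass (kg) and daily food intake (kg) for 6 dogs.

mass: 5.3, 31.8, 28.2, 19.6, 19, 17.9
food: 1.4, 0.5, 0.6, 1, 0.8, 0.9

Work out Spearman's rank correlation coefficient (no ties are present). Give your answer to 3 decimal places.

Rank mass: 1, 6, 5, 4, 3, 2
Rank food: 6, 1, 2, 5, 3, 4
d = rank(mass) − rank(food): -5, 5, 3, -1, 0, -2; Σd² = 64
ρ = 1 − 6Σd² / [n(n²−1)] = 1 − 6×64 / (6×35) = 1 − 384/210 ≈ -0.829

-0.829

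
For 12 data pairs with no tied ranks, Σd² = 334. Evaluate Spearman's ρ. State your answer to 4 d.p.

-0.1678

ρ = 1 − 6Σd² / [n(n²−1)] = 1 − 6×334 / (12×143)
  = 1 − 2004/1716 = 1 − 1.16783 ≈ -0.1678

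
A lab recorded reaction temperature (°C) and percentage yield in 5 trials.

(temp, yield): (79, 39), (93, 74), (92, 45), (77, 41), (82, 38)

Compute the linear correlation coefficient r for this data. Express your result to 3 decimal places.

0.725

n = 5, Σx = 423, Σy = 237, Σx² = 36007, Σy² = 12147, Σxy = 20376
nΣxy − ΣxΣy = 101880 − 100251 = 1629
nΣx² − (Σx)² = 180035 − 178929 = 1106; nΣy² − (Σy)² = 60735 − 56169 = 4566
r = 1629 / √(1106 × 4566) = 1629 / 2247.2196 ≈ 0.725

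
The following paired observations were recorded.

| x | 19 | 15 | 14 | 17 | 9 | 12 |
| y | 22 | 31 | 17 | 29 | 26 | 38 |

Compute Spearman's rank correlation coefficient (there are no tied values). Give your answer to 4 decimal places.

Rank x: 6, 4, 3, 5, 1, 2
Rank y: 2, 5, 1, 4, 3, 6
d = rank(x) − rank(y): 4, -1, 2, 1, -2, -4; Σd² = 42
ρ = 1 − 6Σd² / [n(n²−1)] = 1 − 6×42 / (6×35) = 1 − 252/210 ≈ -0.2000

-0.2000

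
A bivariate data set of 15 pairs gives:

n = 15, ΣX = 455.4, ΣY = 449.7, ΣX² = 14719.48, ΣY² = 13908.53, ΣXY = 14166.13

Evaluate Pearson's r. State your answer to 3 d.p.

r = (nΣXY − ΣXΣY) / √[(nΣX² − (ΣX)²)(nΣY² − (ΣY)²)]
Numerator: 15×14166.13 − 455.4×449.7 = 7698.57
Denominator: √[(220792.2 − 207389.16)(208627.95 − 202230.09)] = √[13403.04 × 6397.86] = 9260.1714
r = 7698.57 / 9260.1714 ≈ 0.831

0.831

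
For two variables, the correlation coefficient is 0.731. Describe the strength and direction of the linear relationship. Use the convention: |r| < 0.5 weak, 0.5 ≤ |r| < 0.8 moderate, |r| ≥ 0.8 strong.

r = 0.731 > 0 so the relationship is positive.
|r| = 0.731, which falls in the moderate range.

moderate positive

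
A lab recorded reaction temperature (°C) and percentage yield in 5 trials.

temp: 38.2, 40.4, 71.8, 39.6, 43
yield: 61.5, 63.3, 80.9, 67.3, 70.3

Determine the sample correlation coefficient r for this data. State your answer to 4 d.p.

n = 5, Σx = 233, Σy = 343.3, Σx² = 11663.8, Σy² = 23805.33, Σxy = 16403.22
nΣxy − ΣxΣy = 82016.1 − 79988.9 = 2027.2
nΣx² − (Σx)² = 58319 − 54289 = 4030; nΣy² − (Σy)² = 119026.65 − 117854.89 = 1171.76
r = 2027.2 / √(4030 × 1171.76) = 2027.2 / 2173.0607 ≈ 0.9329

0.9329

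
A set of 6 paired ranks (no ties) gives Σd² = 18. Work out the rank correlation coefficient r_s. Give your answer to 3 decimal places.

0.486

ρ = 1 − 6Σd² / [n(n²−1)] = 1 − 6×18 / (6×35)
  = 1 − 108/210 = 1 − 0.5143 ≈ 0.486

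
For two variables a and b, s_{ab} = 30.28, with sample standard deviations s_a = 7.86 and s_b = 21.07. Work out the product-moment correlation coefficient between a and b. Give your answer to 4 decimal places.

0.1828

r = Cov(a,b) / (s_a · s_b) = 30.28 / (7.86 × 21.07)
  = 30.28 / 165.6102 ≈ 0.1828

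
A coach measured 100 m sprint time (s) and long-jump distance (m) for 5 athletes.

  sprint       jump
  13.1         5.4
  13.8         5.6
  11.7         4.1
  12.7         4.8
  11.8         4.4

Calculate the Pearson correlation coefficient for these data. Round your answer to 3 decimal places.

0.972

n = 5, Σx = 63.1, Σy = 24.3, Σx² = 799.47, Σy² = 119.73, Σxy = 308.87
nΣxy − ΣxΣy = 1544.35 − 1533.33 = 11.02
nΣx² − (Σx)² = 3997.35 − 3981.61 = 15.74; nΣy² − (Σy)² = 598.65 − 590.49 = 8.16
r = 11.02 / √(15.74 × 8.16) = 11.02 / 11.3331 ≈ 0.972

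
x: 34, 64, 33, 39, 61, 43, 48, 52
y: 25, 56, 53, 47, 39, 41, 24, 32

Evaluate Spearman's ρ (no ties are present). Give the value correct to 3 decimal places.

0.048

Rank x: 2, 8, 1, 3, 7, 4, 5, 6
Rank y: 2, 8, 7, 6, 4, 5, 1, 3
d = rank(x) − rank(y): 0, 0, -6, -3, 3, -1, 4, 3; Σd² = 80
ρ = 1 − 6Σd² / [n(n²−1)] = 1 − 6×80 / (8×63) = 1 − 480/504 ≈ 0.048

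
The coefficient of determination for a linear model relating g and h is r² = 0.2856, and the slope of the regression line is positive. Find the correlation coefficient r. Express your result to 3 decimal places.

0.534

|r| = √0.2856 = 0.534
The association is positive, so r = 0.534.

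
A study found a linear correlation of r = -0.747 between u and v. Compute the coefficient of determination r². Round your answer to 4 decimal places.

0.5580

r² = (-0.747)² = 0.5580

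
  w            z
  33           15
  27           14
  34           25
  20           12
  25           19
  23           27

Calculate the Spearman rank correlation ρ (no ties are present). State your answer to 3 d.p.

Rank w: 5, 4, 6, 1, 3, 2
Rank z: 3, 2, 5, 1, 4, 6
d = rank(w) − rank(z): 2, 2, 1, 0, -1, -4; Σd² = 26
ρ = 1 − 6Σd² / [n(n²−1)] = 1 − 6×26 / (6×35) = 1 − 156/210 ≈ 0.257

0.257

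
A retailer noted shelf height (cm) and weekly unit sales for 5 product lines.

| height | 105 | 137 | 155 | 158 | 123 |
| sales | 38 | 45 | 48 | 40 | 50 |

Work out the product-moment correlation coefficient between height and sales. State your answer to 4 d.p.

n = 5, Σx = 678, Σy = 221, Σx² = 93912, Σy² = 9873, Σxy = 30065
nΣxy − ΣxΣy = 150325 − 149838 = 487
nΣx² − (Σx)² = 469560 − 459684 = 9876; nΣy² − (Σy)² = 49365 − 48841 = 524
r = 487 / √(9876 × 524) = 487 / 2274.8679 ≈ 0.2141

0.2141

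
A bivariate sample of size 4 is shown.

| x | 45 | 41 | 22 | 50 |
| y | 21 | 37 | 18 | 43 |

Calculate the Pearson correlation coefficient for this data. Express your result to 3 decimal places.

0.690

n = 4, Σx = 158, Σy = 119, Σx² = 6690, Σy² = 3983, Σxy = 5008
nΣxy − ΣxΣy = 20032 − 18802 = 1230
nΣx² − (Σx)² = 26760 − 24964 = 1796; nΣy² − (Σy)² = 15932 − 14161 = 1771
r = 1230 / √(1796 × 1771) = 1230 / 1783.4562 ≈ 0.690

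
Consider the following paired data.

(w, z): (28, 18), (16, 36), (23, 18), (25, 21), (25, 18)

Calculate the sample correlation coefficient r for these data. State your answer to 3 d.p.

n = 5, Σw = 117, Σz = 111, Σw² = 2819, Σz² = 2709, Σwz = 2469
nΣwz − ΣwΣz = 12345 − 12987 = -642
nΣw² − (Σw)² = 14095 − 13689 = 406; nΣz² − (Σz)² = 13545 − 12321 = 1224
r = -642 / √(406 × 1224) = -642 / 704.9426 ≈ -0.911

-0.911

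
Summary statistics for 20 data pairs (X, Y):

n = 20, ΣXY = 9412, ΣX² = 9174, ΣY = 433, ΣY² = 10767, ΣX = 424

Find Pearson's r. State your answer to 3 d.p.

r = (nΣXY − ΣXΣY) / √[(nΣX² − (ΣX)²)(nΣY² − (ΣY)²)]
Numerator: 20×9412 − 424×433 = 4648
Denominator: √[(183480 − 179776)(215340 − 187489)] = √[3704 × 27851] = 10156.7763
r = 4648 / 10156.7763 ≈ 0.458

0.458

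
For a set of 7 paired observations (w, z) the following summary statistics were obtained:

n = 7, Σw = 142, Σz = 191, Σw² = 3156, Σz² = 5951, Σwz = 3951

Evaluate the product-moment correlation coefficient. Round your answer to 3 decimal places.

r = (nΣwz − ΣwΣz) / √[(nΣw² − (Σw)²)(nΣz² − (Σz)²)]
Numerator: 7×3951 − 142×191 = 535
Denominator: √[(22092 − 20164)(41657 − 36481)] = √[1928 × 5176] = 3159.0074
r = 535 / 3159.0074 ≈ 0.169

0.169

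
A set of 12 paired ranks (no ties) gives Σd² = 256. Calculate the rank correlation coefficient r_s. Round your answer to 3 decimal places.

ρ = 1 − 6Σd² / [n(n²−1)] = 1 − 6×256 / (12×143)
  = 1 − 1536/1716 = 1 − 0.8951 ≈ 0.105

0.105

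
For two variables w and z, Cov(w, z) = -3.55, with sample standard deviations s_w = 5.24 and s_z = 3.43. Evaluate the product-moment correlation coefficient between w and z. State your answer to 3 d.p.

-0.198

r = Cov(w,z) / (s_w · s_z) = -3.55 / (5.24 × 3.43)
  = -3.55 / 17.9732 ≈ -0.198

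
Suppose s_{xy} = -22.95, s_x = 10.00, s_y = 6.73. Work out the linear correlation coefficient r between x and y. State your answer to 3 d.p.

r = Cov(x,y) / (s_x · s_y) = -22.95 / (10.00 × 6.73)
  = -22.95 / 67.3000 ≈ -0.341

-0.341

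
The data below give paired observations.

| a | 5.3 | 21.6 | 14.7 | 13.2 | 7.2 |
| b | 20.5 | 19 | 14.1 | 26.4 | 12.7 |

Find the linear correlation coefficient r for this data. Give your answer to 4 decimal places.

n = 5, Σa = 62, Σb = 92.7, Σa² = 936.82, Σb² = 1838.31, Σab = 1166.24
nΣab − ΣaΣb = 5831.2 − 5747.4 = 83.8
nΣa² − (Σa)² = 4684.1 − 3844 = 840.1; nΣb² − (Σb)² = 9191.55 − 8593.29 = 598.26
r = 83.8 / √(840.1 × 598.26) = 83.8 / 708.9416 ≈ 0.1182

0.1182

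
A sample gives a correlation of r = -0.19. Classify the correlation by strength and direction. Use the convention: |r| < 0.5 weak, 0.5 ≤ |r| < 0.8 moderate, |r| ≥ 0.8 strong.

weak negative

r = -0.19 < 0 so the relationship is negative.
|r| = 0.19, which falls in the weak range.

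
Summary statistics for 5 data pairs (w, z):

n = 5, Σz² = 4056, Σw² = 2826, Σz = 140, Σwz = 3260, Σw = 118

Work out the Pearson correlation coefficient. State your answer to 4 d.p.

r = (nΣwz − ΣwΣz) / √[(nΣw² − (Σw)²)(nΣz² − (Σz)²)]
Numerator: 5×3260 − 118×140 = -220
Denominator: √[(14130 − 13924)(20280 − 19600)] = √[206 × 680] = 374.2726
r = -220 / 374.2726 ≈ -0.5878

-0.5878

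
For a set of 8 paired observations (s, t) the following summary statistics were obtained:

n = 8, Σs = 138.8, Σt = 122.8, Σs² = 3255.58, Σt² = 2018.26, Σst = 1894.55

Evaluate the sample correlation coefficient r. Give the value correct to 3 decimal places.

-0.702

r = (nΣst − ΣsΣt) / √[(nΣs² − (Σs)²)(nΣt² − (Σt)²)]
Numerator: 8×1894.55 − 138.8×122.8 = -1888.24
Denominator: √[(26044.64 − 19265.44)(16146.08 − 15079.84)] = √[6779.2 × 1066.24] = 2688.5413
r = -1888.24 / 2688.5413 ≈ -0.702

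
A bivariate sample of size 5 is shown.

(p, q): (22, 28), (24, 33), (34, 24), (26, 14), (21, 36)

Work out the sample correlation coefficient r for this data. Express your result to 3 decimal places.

n = 5, Σp = 127, Σq = 135, Σp² = 3333, Σq² = 3941, Σpq = 3344
nΣpq − ΣpΣq = 16720 − 17145 = -425
nΣp² − (Σp)² = 16665 − 16129 = 536; nΣq² − (Σq)² = 19705 − 18225 = 1480
r = -425 / √(536 × 1480) = -425 / 890.6627 ≈ -0.477

-0.477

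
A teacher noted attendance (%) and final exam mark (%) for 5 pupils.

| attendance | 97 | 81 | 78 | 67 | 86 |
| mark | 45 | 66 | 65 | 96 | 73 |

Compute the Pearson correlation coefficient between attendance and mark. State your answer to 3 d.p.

n = 5, Σx = 409, Σy = 345, Σx² = 33939, Σy² = 25151, Σxy = 27491
nΣxy − ΣxΣy = 137455 − 141105 = -3650
nΣx² − (Σx)² = 169695 − 167281 = 2414; nΣy² − (Σy)² = 125755 − 119025 = 6730
r = -3650 / √(2414 × 6730) = -3650 / 4030.6600 ≈ -0.906

-0.906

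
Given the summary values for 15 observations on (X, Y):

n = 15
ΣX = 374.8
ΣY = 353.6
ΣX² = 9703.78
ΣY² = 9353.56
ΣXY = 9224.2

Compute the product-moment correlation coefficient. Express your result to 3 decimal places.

0.662

r = (nΣXY − ΣXΣY) / √[(nΣX² − (ΣX)²)(nΣY² − (ΣY)²)]
Numerator: 15×9224.2 − 374.8×353.6 = 5833.72
Denominator: √[(145556.7 − 140475.04)(140303.4 − 125032.96)] = √[5081.66 × 15270.44] = 8809.0399
r = 5833.72 / 8809.0399 ≈ 0.662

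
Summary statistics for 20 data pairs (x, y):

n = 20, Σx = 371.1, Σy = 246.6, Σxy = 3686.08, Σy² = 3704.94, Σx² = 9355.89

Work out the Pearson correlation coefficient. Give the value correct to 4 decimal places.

r = (nΣxy − ΣxΣy) / √[(nΣx² − (Σx)²)(nΣy² − (Σy)²)]
Numerator: 20×3686.08 − 371.1×246.6 = -17791.66
Denominator: √[(187117.8 − 137715.21)(74098.8 − 60811.56)] = √[49402.59 × 13287.24] = 25620.7742
r = -17791.66 / 25620.7742 ≈ -0.6944

-0.6944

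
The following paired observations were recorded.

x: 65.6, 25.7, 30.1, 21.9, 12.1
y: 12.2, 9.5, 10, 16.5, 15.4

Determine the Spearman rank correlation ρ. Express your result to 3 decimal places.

-0.500

Rank x: 5, 3, 4, 2, 1
Rank y: 3, 1, 2, 5, 4
d = rank(x) − rank(y): 2, 2, 2, -3, -3; Σd² = 30
ρ = 1 − 6Σd² / [n(n²−1)] = 1 − 6×30 / (5×24) = 1 − 180/120 ≈ -0.500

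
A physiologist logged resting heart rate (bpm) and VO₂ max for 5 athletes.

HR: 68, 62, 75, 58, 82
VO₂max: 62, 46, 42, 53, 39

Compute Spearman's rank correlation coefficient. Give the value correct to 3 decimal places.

-0.700

Rank HR: 3, 2, 4, 1, 5
Rank VO₂max: 5, 3, 2, 4, 1
d = rank(HR) − rank(VO₂max): -2, -1, 2, -3, 4; Σd² = 34
ρ = 1 − 6Σd² / [n(n²−1)] = 1 − 6×34 / (5×24) = 1 − 204/120 ≈ -0.700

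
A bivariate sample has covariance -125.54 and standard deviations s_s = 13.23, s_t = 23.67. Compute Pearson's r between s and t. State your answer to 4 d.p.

r = Cov(s,t) / (s_s · s_t) = -125.54 / (13.23 × 23.67)
  = -125.54 / 313.1541 ≈ -0.4009

-0.4009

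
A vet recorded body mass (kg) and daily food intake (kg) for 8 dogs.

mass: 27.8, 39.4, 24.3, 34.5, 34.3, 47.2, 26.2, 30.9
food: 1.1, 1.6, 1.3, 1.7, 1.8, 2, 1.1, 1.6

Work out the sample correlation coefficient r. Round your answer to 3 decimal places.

n = 8, Σx = 264.6, Σy = 12.2, Σx² = 9151.52, Σy² = 19.36, Σxy = 418.26
nΣxy − ΣxΣy = 3346.08 − 3228.12 = 117.96
nΣx² − (Σx)² = 73212.16 − 70013.16 = 3199; nΣy² − (Σy)² = 154.88 − 148.84 = 6.04
r = 117.96 / √(3199 × 6.04) = 117.96 / 139.0035 ≈ 0.849

0.849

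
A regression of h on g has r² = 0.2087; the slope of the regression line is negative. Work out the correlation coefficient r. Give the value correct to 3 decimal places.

|r| = √0.2087 = 0.457
The association is negative, so r = −0.457.

-0.457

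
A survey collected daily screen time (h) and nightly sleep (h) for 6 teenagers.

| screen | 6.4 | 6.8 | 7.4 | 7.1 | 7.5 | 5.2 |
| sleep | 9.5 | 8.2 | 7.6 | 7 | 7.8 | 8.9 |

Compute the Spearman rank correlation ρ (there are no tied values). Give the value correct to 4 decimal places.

-0.7143

Rank screen: 2, 3, 5, 4, 6, 1
Rank sleep: 6, 4, 2, 1, 3, 5
d = rank(screen) − rank(sleep): -4, -1, 3, 3, 3, -4; Σd² = 60
ρ = 1 − 6Σd² / [n(n²−1)] = 1 − 6×60 / (6×35) = 1 − 360/210 ≈ -0.7143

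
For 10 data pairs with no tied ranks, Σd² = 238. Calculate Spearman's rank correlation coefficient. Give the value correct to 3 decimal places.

ρ = 1 − 6Σd² / [n(n²−1)] = 1 − 6×238 / (10×99)
  = 1 − 1428/990 = 1 − 1.4424 ≈ -0.442

-0.442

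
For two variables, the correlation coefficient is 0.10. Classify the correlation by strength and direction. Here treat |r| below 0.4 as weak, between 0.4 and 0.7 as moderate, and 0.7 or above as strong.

r = 0.10 > 0 so the relationship is positive.
|r| = 0.10, which falls in the weak range.

weak positive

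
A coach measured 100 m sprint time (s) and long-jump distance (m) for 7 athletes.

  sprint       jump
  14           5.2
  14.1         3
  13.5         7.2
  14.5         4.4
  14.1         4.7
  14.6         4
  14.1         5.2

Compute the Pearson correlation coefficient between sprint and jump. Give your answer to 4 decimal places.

-0.7295

n = 7, Σx = 98.9, Σy = 33.7, Σx² = 1398.09, Σy² = 172.37, Σxy = 474.09
nΣxy − ΣxΣy = 3318.63 − 3332.93 = -14.3
nΣx² − (Σx)² = 9786.63 − 9781.21 = 5.42; nΣy² − (Σy)² = 1206.59 − 1135.69 = 70.9
r = -14.3 / √(5.42 × 70.9) = -14.3 / 19.6030 ≈ -0.7295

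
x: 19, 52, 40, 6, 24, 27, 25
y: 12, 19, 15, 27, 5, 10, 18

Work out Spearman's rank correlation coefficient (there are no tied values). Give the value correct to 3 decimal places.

Rank x: 2, 7, 6, 1, 3, 5, 4
Rank y: 3, 6, 4, 7, 1, 2, 5
d = rank(x) − rank(y): -1, 1, 2, -6, 2, 3, -1; Σd² = 56
ρ = 1 − 6Σd² / [n(n²−1)] = 1 − 6×56 / (7×48) = 1 − 336/336 ≈ 0.000

0.000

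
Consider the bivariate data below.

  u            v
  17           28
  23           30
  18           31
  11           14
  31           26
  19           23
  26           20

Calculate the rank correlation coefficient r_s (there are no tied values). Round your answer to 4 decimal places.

Rank u: 2, 5, 3, 1, 7, 4, 6
Rank v: 5, 6, 7, 1, 4, 3, 2
d = rank(u) − rank(v): -3, -1, -4, 0, 3, 1, 4; Σd² = 52
ρ = 1 − 6Σd² / [n(n²−1)] = 1 − 6×52 / (7×48) = 1 − 312/336 ≈ 0.0714

0.0714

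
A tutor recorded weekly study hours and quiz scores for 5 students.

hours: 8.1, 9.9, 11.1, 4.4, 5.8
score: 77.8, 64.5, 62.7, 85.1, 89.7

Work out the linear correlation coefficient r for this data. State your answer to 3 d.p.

n = 5, Σx = 39.3, Σy = 379.8, Σx² = 339.83, Σy² = 29432.48, Σxy = 2859.4
nΣxy − ΣxΣy = 14297 − 14926.14 = -629.14
nΣx² − (Σx)² = 1699.15 − 1544.49 = 154.66; nΣy² − (Σy)² = 147162.4 − 144248.04 = 2914.36
r = -629.14 / √(154.66 × 2914.36) = -629.14 / 671.3679 ≈ -0.937

-0.937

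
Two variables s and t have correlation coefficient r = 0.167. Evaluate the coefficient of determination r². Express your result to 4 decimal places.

r² = (0.167)² = 0.0279

0.0279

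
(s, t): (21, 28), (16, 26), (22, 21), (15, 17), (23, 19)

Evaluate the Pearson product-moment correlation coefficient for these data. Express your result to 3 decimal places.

0.068

n = 5, Σs = 97, Σt = 111, Σs² = 1935, Σt² = 2551, Σst = 2158
nΣst − ΣsΣt = 10790 − 10767 = 23
nΣs² − (Σs)² = 9675 − 9409 = 266; nΣt² − (Σt)² = 12755 − 12321 = 434
r = 23 / √(266 × 434) = 23 / 339.7705 ≈ 0.068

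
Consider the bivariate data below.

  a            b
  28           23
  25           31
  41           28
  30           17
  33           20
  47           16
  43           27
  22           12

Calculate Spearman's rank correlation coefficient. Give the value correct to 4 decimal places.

0.0476

Rank a: 3, 2, 6, 4, 5, 8, 7, 1
Rank b: 5, 8, 7, 3, 4, 2, 6, 1
d = rank(a) − rank(b): -2, -6, -1, 1, 1, 6, 1, 0; Σd² = 80
ρ = 1 − 6Σd² / [n(n²−1)] = 1 − 6×80 / (8×63) = 1 − 480/504 ≈ 0.0476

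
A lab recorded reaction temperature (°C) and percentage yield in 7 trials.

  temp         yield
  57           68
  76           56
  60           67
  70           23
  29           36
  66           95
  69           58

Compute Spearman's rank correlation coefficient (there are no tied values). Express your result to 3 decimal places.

Rank temp: 2, 7, 3, 6, 1, 4, 5
Rank yield: 6, 3, 5, 1, 2, 7, 4
d = rank(temp) − rank(yield): -4, 4, -2, 5, -1, -3, 1; Σd² = 72
ρ = 1 − 6Σd² / [n(n²−1)] = 1 − 6×72 / (7×48) = 1 − 432/336 ≈ -0.286

-0.286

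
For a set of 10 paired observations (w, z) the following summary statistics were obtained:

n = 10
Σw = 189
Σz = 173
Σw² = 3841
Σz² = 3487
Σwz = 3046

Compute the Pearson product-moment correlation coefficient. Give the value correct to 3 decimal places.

-0.614

r = (nΣwz − ΣwΣz) / √[(nΣw² − (Σw)²)(nΣz² − (Σz)²)]
Numerator: 10×3046 − 189×173 = -2237
Denominator: √[(38410 − 35721)(34870 − 29929)] = √[2689 × 4941] = 3645.0444
r = -2237 / 3645.0444 ≈ -0.614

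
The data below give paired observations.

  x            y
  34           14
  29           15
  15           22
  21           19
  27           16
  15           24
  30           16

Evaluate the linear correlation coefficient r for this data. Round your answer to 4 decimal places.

n = 7, Σx = 171, Σy = 126, Σx² = 4517, Σy² = 2354, Σxy = 2912
nΣxy − ΣxΣy = 20384 − 21546 = -1162
nΣx² − (Σx)² = 31619 − 29241 = 2378; nΣy² − (Σy)² = 16478 − 15876 = 602
r = -1162 / √(2378 × 602) = -1162 / 1196.4765 ≈ -0.9712

-0.9712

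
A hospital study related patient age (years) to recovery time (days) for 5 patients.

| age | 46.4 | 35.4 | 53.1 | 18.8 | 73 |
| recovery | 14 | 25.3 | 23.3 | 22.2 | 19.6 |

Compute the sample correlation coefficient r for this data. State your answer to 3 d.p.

-0.292

n = 5, Σx = 226.7, Σy = 104.4, Σx² = 11908.17, Σy² = 2255.98, Σxy = 4630.61
nΣxy − ΣxΣy = 23153.05 − 23667.48 = -514.43
nΣx² − (Σx)² = 59540.85 − 51392.89 = 8147.96; nΣy² − (Σy)² = 11279.9 − 10899.36 = 380.54
r = -514.43 / √(8147.96 × 380.54) = -514.43 / 1760.8591 ≈ -0.292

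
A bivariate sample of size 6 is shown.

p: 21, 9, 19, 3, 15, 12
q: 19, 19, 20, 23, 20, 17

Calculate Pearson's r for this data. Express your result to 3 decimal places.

n = 6, Σp = 79, Σq = 118, Σp² = 1261, Σq² = 2340, Σpq = 1523
nΣpq − ΣpΣq = 9138 − 9322 = -184
nΣp² − (Σp)² = 7566 − 6241 = 1325; nΣq² − (Σq)² = 14040 − 13924 = 116
r = -184 / √(1325 × 116) = -184 / 392.0459 ≈ -0.469

-0.469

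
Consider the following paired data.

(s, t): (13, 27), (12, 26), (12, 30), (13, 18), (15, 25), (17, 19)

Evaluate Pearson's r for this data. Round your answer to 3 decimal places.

n = 6, Σs = 82, Σt = 145, Σs² = 1140, Σt² = 3615, Σst = 1955
nΣst − ΣsΣt = 11730 − 11890 = -160
nΣs² − (Σs)² = 6840 − 6724 = 116; nΣt² − (Σt)² = 21690 − 21025 = 665
r = -160 / √(116 × 665) = -160 / 277.7409 ≈ -0.576

-0.576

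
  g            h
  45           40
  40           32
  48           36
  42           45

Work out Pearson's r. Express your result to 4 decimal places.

0.0728

n = 4, Σg = 175, Σh = 153, Σg² = 7693, Σh² = 5945, Σgh = 6698
nΣgh − ΣgΣh = 26792 − 26775 = 17
nΣg² − (Σg)² = 30772 − 30625 = 147; nΣh² − (Σh)² = 23780 − 23409 = 371
r = 17 / √(147 × 371) = 17 / 233.5316 ≈ 0.0728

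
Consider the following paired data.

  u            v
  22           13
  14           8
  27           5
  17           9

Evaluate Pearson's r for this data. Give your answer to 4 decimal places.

-0.2471

n = 4, Σu = 80, Σv = 35, Σu² = 1698, Σv² = 339, Σuv = 686
nΣuv − ΣuΣv = 2744 − 2800 = -56
nΣu² − (Σu)² = 6792 − 6400 = 392; nΣv² − (Σv)² = 1356 − 1225 = 131
r = -56 / √(392 × 131) = -56 / 226.6098 ≈ -0.2471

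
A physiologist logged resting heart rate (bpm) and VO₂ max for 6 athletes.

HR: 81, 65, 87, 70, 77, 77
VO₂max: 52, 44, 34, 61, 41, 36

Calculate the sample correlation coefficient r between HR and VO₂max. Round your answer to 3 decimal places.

-0.460

n = 6, Σx = 457, Σy = 268, Σx² = 35113, Σy² = 12494, Σxy = 20229
nΣxy − ΣxΣy = 121374 − 122476 = -1102
nΣx² − (Σx)² = 210678 − 208849 = 1829; nΣy² − (Σy)² = 74964 − 71824 = 3140
r = -1102 / √(1829 × 3140) = -1102 / 2396.4682 ≈ -0.460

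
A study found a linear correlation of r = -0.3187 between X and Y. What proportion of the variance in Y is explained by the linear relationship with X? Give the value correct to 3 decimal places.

0.102

r² = (-0.3187)² = 0.102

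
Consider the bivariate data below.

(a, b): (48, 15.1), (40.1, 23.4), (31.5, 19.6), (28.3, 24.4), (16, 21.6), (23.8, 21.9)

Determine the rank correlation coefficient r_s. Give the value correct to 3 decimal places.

Rank a: 6, 5, 4, 3, 1, 2
Rank b: 1, 5, 2, 6, 3, 4
d = rank(a) − rank(b): 5, 0, 2, -3, -2, -2; Σd² = 46
ρ = 1 − 6Σd² / [n(n²−1)] = 1 − 6×46 / (6×35) = 1 − 276/210 ≈ -0.314

-0.314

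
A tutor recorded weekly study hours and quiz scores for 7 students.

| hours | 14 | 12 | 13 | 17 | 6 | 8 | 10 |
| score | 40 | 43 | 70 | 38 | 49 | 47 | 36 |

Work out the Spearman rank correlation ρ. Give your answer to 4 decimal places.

Rank hours: 6, 4, 5, 7, 1, 2, 3
Rank score: 3, 4, 7, 2, 6, 5, 1
d = rank(hours) − rank(score): 3, 0, -2, 5, -5, -3, 2; Σd² = 76
ρ = 1 − 6Σd² / [n(n²−1)] = 1 − 6×76 / (7×48) = 1 − 456/336 ≈ -0.3571

-0.3571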